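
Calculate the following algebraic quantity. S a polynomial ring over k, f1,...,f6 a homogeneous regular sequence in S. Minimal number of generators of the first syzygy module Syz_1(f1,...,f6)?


Regular sequence => Koszul complex is the minimal free resolution.
Syz_1 minimally generated by Koszul relations f_i*e_j - f_j*e_i (i<j): mu(Syz_1) = beta_2 = C(m,2) = m(m-1)/2
m=6
6*5/2 = 15


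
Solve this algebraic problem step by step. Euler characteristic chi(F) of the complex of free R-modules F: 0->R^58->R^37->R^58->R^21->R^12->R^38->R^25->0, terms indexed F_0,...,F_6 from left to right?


chi = sum (-1)^i * rank:
(-1)^0*58=58
(-1)^1*37=-37
(-1)^2*58=58
(-1)^3*21=-21
(-1)^4*12=12
(-1)^5*38=-38
(-1)^6*25=25
chi=57


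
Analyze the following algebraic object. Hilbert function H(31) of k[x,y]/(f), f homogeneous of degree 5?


H(t)=d for t>=d-1.
d=5, t=31
H(31)=5


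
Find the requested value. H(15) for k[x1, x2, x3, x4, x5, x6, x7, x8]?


C(d+n-1,n-1)=C(22,7)=170544


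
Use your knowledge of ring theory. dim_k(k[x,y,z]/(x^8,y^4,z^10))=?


Basis: x^iy^jz^k, i<8,j<4,k<10
8*4*10=320


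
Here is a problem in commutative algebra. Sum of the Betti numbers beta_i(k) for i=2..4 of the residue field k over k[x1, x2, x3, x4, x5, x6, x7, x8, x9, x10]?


Koszul resolution: beta_i(k)=C(n,i), n=10
C(10,2)=45, C(10,3)=120, C(10,4)=210
Sum=375


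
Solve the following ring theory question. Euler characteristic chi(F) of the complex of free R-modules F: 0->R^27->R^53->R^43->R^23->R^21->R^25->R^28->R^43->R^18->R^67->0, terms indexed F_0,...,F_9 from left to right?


chi = sum (-1)^i * rank:
(-1)^0*27=27
(-1)^1*53=-53
(-1)^2*43=43
(-1)^3*23=-23
(-1)^4*21=21
(-1)^5*25=-25
(-1)^6*28=28
(-1)^7*43=-43
(-1)^8*18=18
(-1)^9*67=-67
chi=-74


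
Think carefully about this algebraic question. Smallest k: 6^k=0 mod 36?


6^k mod 36:
k=1: 6
k=2: 0
First zero at k = 2


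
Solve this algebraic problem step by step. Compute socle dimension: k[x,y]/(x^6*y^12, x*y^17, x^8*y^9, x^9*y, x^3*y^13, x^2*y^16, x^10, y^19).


Socle = ann(m) = span of standard monomials u with x*u, y*u in I (staircase corners).
Minimal generators: x^10, x^9*y, x^8*y^9, x^6*y^12, x^3*y^13, x^2*y^16, x*y^17, y^19
Corners: y^18, xy^16, x^2y^15, x^5y^12, x^7y^11, x^8y^8, x^9
Socle dim=7


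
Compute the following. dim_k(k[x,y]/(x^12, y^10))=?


Basis: x^i*y^j, i<12, j<10
12*10=120


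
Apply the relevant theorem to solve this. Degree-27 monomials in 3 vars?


C(d+n-1,n-1)=C(29,2)=406


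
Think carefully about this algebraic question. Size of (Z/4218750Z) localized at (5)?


5-primary part: 4218750=5^7*54
Size=5^7=78125


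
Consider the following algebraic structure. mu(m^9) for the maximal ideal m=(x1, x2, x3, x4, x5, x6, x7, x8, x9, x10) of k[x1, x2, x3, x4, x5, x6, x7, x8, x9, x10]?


Graded Nakayama: mu(m^d) = dim_k (m^d/m^(d+1)) = #degree-9 monomials in 10 vars
C(n+d-1,d)=C(18,9)=48620


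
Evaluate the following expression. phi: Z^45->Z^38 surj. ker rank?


rank(ker) = 45-38 = 7


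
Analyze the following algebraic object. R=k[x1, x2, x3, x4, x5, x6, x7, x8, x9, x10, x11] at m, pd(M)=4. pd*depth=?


pd+depth=11
depth=11-4=7
pd*depth=4*7=28


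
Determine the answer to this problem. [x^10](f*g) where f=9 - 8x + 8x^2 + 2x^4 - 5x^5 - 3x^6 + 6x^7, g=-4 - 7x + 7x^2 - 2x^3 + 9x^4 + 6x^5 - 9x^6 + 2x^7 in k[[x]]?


[x^10] = sum a_i*b_j, i+j=10
  2*-9=-18
  -5*6=-30
  -3*9=-27
  6*-2=-12
Sum=-87


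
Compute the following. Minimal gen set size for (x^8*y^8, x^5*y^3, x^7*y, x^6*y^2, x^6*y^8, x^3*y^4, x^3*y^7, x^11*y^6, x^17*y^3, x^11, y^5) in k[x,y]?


Remove redundant (divisible by others).
x^6*y^8 redundant.
x^17*y^3 redundant.
x^11*y^6 redundant.
x^3*y^7 redundant.
x^8*y^8 redundant.
Min: x^11, x^7*y, x^6*y^2, x^5*y^3, x^3*y^4, y^5
Count=6


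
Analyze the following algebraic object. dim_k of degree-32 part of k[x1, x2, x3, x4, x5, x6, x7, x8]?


C(d+n-1,n-1)=C(39,7)=15380937


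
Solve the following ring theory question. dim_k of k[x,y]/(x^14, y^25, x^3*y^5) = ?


k[x,y]/I, I = (x^14, y^25, x^3*y^5)
Rect: 14x25=350. Corner: (14-3)x(25-5)=220.
dim = 350-220 = 130


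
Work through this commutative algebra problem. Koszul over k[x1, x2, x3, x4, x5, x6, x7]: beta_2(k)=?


C(n,i)=C(7,2)=21


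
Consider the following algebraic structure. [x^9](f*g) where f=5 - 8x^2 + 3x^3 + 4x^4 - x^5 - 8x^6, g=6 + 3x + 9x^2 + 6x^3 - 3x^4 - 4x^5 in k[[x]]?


[x^9] = sum a_i*b_j, i+j=9
  4*-4=-16
  -1*-3=3
  -8*6=-48
Sum=-61


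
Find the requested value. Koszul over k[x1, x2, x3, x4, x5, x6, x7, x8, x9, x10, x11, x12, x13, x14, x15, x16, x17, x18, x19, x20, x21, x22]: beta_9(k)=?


C(n,i)=C(22,9)=497420


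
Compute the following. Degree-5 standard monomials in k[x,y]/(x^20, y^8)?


k[x,y], I = (x^20, y^8), d = 5
Need i < 20 and d-i < 8.
Range: 0 <= i <= 5.
H(5) = 6


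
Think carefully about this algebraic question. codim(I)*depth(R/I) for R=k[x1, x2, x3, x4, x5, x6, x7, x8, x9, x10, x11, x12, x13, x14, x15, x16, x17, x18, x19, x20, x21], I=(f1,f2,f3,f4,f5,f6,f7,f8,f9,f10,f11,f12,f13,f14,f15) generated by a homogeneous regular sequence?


codim=15, depth=dim(R/I)=21-15=6
Product=15*6=90


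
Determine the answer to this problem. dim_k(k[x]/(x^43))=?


Basis: 1,x,...,x^42
dim=43


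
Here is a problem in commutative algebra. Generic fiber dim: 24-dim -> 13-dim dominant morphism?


dim(fiber)=dim(X)-dim(Y)=24-13=11


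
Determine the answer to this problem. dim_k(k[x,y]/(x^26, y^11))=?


Basis: x^i*y^j, i<26, j<11
26*11=286


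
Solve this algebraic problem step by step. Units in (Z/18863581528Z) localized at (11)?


Local ring = Z/2357947691Z.
phi(2357947691) = 11^8*(11-1) = 2143588810


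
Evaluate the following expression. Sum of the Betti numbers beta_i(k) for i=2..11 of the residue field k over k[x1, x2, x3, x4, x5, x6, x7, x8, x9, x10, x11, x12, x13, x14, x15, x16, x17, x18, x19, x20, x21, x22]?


Koszul resolution: beta_i(k)=C(n,i), n=22
C(22,2)=231, C(22,3)=1540, C(22,4)=7315, C(22,5)=26334, C(22,6)=74613, C(22,7)=170544, C(22,8)=319770, C(22,9)=497420, C(22,10)=646646, C(22,11)=705432
Sum=2449845


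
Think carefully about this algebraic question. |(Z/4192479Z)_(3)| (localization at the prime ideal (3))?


3-primary part: 4192479=3^10*71
Size=3^10=59049


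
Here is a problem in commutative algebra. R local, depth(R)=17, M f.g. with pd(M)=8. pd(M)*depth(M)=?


pd+depth=17
depth=17-8=9
pd*depth=8*9=72


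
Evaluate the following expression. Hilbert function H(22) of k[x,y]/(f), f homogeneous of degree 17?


H(t)=d for t>=d-1.
d=17, t=22
H(22)=17


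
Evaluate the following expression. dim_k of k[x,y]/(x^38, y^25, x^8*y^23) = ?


k[x,y]/I, I = (x^38, y^25, x^8*y^23)
Rect: 38x25=950. Corner: (38-8)x(25-23)=60.
dim = 950-60 = 890


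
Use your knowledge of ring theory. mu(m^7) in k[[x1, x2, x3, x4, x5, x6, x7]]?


C(n+d-1,d)=C(13,7)=1716


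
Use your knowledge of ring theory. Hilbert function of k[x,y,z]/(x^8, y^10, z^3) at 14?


Need i<8, j<10, k<3 with i+j+k=14.
For each i, j ranges over max(0,14-i-2)..min(9,14-i):
  i=0: j in [12,9] -> 0
  i=1: j in [11,9] -> 0
  i=2: j in [10,9] -> 0
  i=3: j in [9,9] -> 1
  i=4: j in [8,9] -> 2
  i=5: j in [7,9] -> 3
  i=6: j in [6,8] -> 3
  i=7: j in [5,7] -> 3
H(14) = 0+0+0+1+2+3+3+3 = 12


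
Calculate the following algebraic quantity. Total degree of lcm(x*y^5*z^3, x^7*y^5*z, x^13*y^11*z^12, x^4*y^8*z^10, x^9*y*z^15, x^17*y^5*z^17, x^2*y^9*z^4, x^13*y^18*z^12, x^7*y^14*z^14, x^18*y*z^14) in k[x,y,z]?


lcm = componentwise max:
x: max(1,7,13,4,9,17,2,13,7,18)=18
y: max(5,5,11,8,1,5,9,18,14,1)=18
z: max(3,1,12,10,15,17,4,12,14,14)=17
Total=18+18+17=53


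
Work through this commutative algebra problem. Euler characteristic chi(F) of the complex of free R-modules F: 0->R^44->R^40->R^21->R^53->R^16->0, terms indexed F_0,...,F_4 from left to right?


chi = sum (-1)^i * rank:
(-1)^0*44=44
(-1)^1*40=-40
(-1)^2*21=21
(-1)^3*53=-53
(-1)^4*16=16
chi=-12


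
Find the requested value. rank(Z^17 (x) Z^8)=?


rank(M(x)N) = rank(M)*rank(N)
17*8 = 136


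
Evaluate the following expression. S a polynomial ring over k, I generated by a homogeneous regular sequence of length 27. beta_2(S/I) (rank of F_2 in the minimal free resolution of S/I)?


Regular sequence => Koszul complex is the minimal free resolution.
Syz_1 minimally generated by Koszul relations f_i*e_j - f_j*e_i (i<j): mu(Syz_1) = beta_2 = C(m,2) = m(m-1)/2
m=27
27*26/2 = 351


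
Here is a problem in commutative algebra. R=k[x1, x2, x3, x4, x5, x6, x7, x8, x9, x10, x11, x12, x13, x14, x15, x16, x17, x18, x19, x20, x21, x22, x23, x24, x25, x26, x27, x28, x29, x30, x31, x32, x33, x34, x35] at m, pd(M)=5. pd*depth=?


pd+depth=35
depth=35-5=30
pd*depth=5*30=150


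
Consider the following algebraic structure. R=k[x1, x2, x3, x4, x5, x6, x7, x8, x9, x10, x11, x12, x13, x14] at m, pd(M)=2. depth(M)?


pd+depth=depth(R)=14
depth=14-2=12


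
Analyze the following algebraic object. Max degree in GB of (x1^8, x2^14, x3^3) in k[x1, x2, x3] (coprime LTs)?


Pure powers, coprime LTs => already GB.
Degrees: 8, 14, 3
Max=14


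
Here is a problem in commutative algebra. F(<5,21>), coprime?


gcd(5,21)=1 => F=ab-a-b=5*21-5-21=105-26=79


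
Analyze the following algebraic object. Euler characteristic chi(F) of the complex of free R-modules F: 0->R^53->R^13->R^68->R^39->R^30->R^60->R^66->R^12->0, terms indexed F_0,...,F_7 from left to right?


chi = sum (-1)^i * rank:
(-1)^0*53=53
(-1)^1*13=-13
(-1)^2*68=68
(-1)^3*39=-39
(-1)^4*30=30
(-1)^5*60=-60
(-1)^6*66=66
(-1)^7*12=-12
chi=93


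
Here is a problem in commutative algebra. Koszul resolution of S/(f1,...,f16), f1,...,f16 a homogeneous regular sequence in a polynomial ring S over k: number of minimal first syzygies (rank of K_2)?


Regular sequence => Koszul complex is the minimal free resolution.
Syz_1 minimally generated by Koszul relations f_i*e_j - f_j*e_i (i<j): mu(Syz_1) = beta_2 = C(m,2) = m(m-1)/2
m=16
16*15/2 = 120


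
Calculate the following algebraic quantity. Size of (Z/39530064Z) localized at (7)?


7-primary part: 39530064=7^7*48
Size=7^7=823543


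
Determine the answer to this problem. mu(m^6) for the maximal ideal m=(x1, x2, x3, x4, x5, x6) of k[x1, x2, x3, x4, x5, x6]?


Graded Nakayama: mu(m^d) = dim_k (m^d/m^(d+1)) = #degree-6 monomials in 6 vars
C(n+d-1,d)=C(11,6)=462


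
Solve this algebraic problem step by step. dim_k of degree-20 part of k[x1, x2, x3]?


C(d+n-1,n-1)=C(22,2)=231


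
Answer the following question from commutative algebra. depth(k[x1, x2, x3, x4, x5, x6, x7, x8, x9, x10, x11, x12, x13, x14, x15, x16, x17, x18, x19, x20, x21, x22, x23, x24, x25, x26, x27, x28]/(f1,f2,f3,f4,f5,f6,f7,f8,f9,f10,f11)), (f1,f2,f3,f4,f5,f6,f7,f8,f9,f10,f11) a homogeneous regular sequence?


depth(R)=28
depth(R/I)=28-11=17


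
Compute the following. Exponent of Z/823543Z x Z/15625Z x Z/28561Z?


Exponent = lcm of the cyclic orders; pairwise coprime => product.
7^7*5^6*13^4=823543*15625*28561=367518931609375


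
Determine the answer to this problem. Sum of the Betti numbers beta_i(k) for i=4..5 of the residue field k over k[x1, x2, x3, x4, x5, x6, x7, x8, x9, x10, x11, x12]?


Koszul resolution: beta_i(k)=C(n,i), n=12
C(12,4)=495, C(12,5)=792
Sum=1287


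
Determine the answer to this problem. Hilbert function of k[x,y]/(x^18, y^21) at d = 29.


k[x,y], I = (x^18, y^21), d = 29
Need i < 18 and d-i < 21.
Range: 9 <= i <= 17.
H(29) = 9


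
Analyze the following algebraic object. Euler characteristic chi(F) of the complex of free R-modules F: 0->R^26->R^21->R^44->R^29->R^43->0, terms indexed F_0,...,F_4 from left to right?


chi = sum (-1)^i * rank:
(-1)^0*26=26
(-1)^1*21=-21
(-1)^2*44=44
(-1)^3*29=-29
(-1)^4*43=43
chi=63


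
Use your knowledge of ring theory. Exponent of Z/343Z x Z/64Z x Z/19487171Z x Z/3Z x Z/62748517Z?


Exponent = lcm of the cyclic orders; pairwise coprime => product.
7^3*2^6*11^7*3^1*13^7=343*64*19487171*3*62748517=80528129415545203392


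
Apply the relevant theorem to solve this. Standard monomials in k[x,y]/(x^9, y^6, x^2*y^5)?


k[x,y]/I, I = (x^9, y^6, x^2*y^5)
Rect: 9x6=54. Corner: (9-2)x(6-5)=7.
dim = 54-7 = 47


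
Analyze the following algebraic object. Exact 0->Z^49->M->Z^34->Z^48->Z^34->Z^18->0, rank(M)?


Alt sum=0:
(-1)^0*49 + (-1)^1*? + (-1)^2*34 + (-1)^3*48 + (-1)^4*34 + (-1)^5*18=0
rank(M)=51


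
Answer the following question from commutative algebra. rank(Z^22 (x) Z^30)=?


rank(M(x)N) = rank(M)*rank(N)
22*30 = 660


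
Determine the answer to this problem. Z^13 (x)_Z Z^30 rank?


rank(M(x)N) = rank(M)*rank(N)
13*30 = 390


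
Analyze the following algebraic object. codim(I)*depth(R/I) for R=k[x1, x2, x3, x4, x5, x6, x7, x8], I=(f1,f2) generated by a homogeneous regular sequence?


codim=2, depth=dim(R/I)=8-2=6
Product=2*6=12


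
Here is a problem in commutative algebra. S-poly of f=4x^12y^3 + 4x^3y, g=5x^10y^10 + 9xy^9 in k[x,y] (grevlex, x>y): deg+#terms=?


LT(f)=4x^12y^3, LT(g)=5x^10y^10
lcm(LM)=x^12y^10
S(f,g) (scaled by 20 to clear denominators) = 5y^7*f - 4x^2*g = -36x^3y^9 + 20x^3y^8
2 terms, deg 12.
12+2=14


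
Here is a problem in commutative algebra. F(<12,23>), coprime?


gcd(12,23)=1 => F=ab-a-b=12*23-12-23=276-35=241


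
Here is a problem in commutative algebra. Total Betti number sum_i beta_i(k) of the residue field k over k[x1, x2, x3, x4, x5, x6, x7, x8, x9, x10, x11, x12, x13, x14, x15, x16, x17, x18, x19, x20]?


Koszul resolution: beta_i(k)=C(n,i), n=20
sum_i C(20,i) = 2^20 = 1048576


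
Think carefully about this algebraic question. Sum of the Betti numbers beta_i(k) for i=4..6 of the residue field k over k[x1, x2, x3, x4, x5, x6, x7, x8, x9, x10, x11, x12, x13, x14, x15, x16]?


Koszul resolution: beta_i(k)=C(n,i), n=16
C(16,4)=1820, C(16,5)=4368, C(16,6)=8008
Sum=14196


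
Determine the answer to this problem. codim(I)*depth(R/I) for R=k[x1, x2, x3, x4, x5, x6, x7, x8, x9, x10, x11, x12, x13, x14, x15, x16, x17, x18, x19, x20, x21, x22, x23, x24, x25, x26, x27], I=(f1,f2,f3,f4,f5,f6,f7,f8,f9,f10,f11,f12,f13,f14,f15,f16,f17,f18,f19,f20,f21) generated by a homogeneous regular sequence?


codim=21, depth=dim(R/I)=27-21=6
Product=21*6=126


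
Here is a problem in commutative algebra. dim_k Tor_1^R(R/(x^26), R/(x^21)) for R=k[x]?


Tor_1(R/I,R/J)=(I cap J)/IJ=(x^26)/(x^47)
dim=47-26=min(26,21)=21


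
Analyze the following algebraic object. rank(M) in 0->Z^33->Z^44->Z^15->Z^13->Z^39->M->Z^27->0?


Alt sum=0:
(-1)^0*33 + (-1)^1*44 + (-1)^2*15 + (-1)^3*13 + (-1)^4*39 + (-1)^5*? + (-1)^6*27=0
rank(M)=57


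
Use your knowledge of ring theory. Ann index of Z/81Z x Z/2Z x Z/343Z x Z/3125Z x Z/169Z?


Exponent = lcm of the cyclic orders; pairwise coprime => product.
3^4*2^1*7^3*5^5*13^2=81*2*343*3125*169=29345793750


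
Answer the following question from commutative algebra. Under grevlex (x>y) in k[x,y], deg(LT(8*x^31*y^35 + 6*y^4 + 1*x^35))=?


LT: 8*x^31*y^35
deg_x=31, deg_y=35
Total=31+35=66


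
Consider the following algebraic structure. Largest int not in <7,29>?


gcd(7,29)=1 => F=ab-a-b=7*29-7-29=203-36=167


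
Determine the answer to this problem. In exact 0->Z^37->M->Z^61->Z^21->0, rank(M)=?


Alt sum=0:
(-1)^0*37 + (-1)^1*? + (-1)^2*61 + (-1)^3*21=0
rank(M)=77


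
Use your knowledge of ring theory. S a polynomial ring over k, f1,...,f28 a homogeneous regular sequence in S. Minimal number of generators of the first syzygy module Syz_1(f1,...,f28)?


Regular sequence => Koszul complex is the minimal free resolution.
Syz_1 minimally generated by Koszul relations f_i*e_j - f_j*e_i (i<j): mu(Syz_1) = beta_2 = C(m,2) = m(m-1)/2
m=28
28*27/2 = 378


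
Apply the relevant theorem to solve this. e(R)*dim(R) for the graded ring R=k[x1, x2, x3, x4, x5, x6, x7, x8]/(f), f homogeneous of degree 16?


e(R)=deg(f)=16, dim(R)=8-1=7
e*dim=16*7=112


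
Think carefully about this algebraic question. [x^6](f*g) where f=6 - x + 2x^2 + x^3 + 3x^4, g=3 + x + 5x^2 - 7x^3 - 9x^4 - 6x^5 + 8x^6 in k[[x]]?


[x^6] = sum a_i*b_j, i+j=6
  6*8=48
  -1*-6=6
  2*-9=-18
  1*-7=-7
  3*5=15
Sum=44


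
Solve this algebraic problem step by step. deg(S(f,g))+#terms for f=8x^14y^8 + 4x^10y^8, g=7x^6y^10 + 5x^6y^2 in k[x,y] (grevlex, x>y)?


LT(f)=8x^14y^8, LT(g)=7x^6y^10
lcm(LM)=x^14y^10
S(f,g) (scaled by 56 to clear denominators) = 7y^2*f - 8x^8*g = 28x^10y^10 - 40x^14y^2
2 terms, deg 20.
20+2=22


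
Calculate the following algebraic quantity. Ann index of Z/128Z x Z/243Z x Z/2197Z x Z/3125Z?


Exponent = lcm of the cyclic orders; pairwise coprime => product.
2^7*3^5*13^3*5^5=128*243*2197*3125=213548400000


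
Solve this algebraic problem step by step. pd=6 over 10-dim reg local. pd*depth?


pd+depth=10
depth=10-6=4
pd*depth=6*4=24


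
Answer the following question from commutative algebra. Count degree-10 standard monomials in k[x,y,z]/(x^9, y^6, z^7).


Need i<9, j<6, k<7 with i+j+k=10.
For each i, j ranges over max(0,10-i-6)..min(5,10-i):
  i=0: j in [4,5] -> 2
  i=1: j in [3,5] -> 3
  i=2: j in [2,5] -> 4
  i=3: j in [1,5] -> 5
  i=4: j in [0,5] -> 6
  i=5: j in [0,5] -> 6
  i=6: j in [0,4] -> 5
  i=7: j in [0,3] -> 4
  i=8: j in [0,2] -> 3
H(10) = 2+3+4+5+6+6+5+4+3 = 38


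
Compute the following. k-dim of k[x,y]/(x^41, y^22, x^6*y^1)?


k[x,y]/I, I = (x^41, y^22, x^6*y^1)
Rect: 41x22=902. Corner: (41-6)x(22-1)=735.
dim = 902-735 = 167


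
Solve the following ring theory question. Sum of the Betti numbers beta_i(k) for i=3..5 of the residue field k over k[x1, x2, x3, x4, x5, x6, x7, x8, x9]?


Koszul resolution: beta_i(k)=C(n,i), n=9
C(9,3)=84, C(9,4)=126, C(9,5)=126
Sum=336


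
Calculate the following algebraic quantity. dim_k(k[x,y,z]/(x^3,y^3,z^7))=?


Basis: x^iy^jz^k, i<3,j<3,k<7
3*3*7=63


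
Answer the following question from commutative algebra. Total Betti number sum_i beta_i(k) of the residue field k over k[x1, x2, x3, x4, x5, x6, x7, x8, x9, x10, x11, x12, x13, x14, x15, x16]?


Koszul resolution: beta_i(k)=C(n,i), n=16
sum_i C(16,i) = 2^16 = 65536


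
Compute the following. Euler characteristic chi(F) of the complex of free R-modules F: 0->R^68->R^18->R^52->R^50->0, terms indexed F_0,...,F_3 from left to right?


chi = sum (-1)^i * rank:
(-1)^0*68=68
(-1)^1*18=-18
(-1)^2*52=52
(-1)^3*50=-50
chi=52


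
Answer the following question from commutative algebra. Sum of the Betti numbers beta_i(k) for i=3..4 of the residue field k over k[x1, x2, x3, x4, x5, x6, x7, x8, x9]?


Koszul resolution: beta_i(k)=C(n,i), n=9
C(9,3)=84, C(9,4)=126
Sum=210


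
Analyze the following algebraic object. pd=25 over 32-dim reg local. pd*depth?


pd+depth=32
depth=32-25=7
pd*depth=25*7=175


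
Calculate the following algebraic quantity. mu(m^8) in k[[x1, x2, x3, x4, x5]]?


C(n+d-1,d)=C(12,8)=495


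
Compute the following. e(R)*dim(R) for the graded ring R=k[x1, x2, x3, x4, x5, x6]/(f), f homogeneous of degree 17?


e(R)=deg(f)=17, dim(R)=6-1=5
e*dim=17*5=85


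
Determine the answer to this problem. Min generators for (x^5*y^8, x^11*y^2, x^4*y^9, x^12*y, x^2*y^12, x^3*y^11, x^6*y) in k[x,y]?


Remove redundant (divisible by others).
x^12*y redundant.
x^11*y^2 redundant.
Min: x^6*y, x^5*y^8, x^4*y^9, x^3*y^11, x^2*y^12
Count=5


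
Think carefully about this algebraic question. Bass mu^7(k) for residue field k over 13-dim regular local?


C(n,i)=C(13,7)=1716


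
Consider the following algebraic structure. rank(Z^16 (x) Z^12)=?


rank(M(x)N) = rank(M)*rank(N)
16*12 = 192


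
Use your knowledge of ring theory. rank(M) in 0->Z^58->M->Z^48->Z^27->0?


Alt sum=0:
(-1)^0*58 + (-1)^1*? + (-1)^2*48 + (-1)^3*27=0
rank(M)=79


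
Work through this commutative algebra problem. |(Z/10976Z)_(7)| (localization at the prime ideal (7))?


7-primary part: 10976=7^3*32
Size=7^3=343


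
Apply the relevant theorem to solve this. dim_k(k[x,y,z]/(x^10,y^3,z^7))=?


Basis: x^iy^jz^k, i<10,j<3,k<7
10*3*7=210


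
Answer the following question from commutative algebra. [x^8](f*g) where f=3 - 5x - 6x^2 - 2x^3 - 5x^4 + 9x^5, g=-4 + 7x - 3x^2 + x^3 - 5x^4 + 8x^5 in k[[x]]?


[x^8] = sum a_i*b_j, i+j=8
  -2*8=-16
  -5*-5=25
  9*1=9
Sum=18


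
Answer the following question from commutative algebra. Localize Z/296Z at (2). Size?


2-primary part: 296=2^3*37
Size=2^3=8


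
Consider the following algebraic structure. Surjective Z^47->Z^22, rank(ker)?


rank(ker) = 47-22 = 25


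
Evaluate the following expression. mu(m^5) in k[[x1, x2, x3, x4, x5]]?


C(n+d-1,d)=C(9,5)=126


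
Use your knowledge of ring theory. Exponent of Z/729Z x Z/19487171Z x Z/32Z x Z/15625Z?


Exponent = lcm of the cyclic orders; pairwise coprime => product.
3^6*11^7*2^5*5^6=729*19487171*32*15625=7103073829500000


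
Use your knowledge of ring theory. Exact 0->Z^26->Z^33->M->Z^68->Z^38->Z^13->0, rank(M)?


Alt sum=0:
(-1)^0*26 + (-1)^1*33 + (-1)^2*? + (-1)^3*68 + (-1)^4*38 + (-1)^5*13=0
rank(M)=50


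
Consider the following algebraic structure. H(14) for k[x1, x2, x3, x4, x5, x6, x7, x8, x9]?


C(d+n-1,n-1)=C(22,8)=319770


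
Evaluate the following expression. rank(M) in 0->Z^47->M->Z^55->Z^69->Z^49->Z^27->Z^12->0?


Alt sum=0:
(-1)^0*47 + (-1)^1*? + (-1)^2*55 + (-1)^3*69 + (-1)^4*49 + (-1)^5*27 + (-1)^6*12=0
rank(M)=67


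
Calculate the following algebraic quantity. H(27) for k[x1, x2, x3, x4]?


C(d+n-1,n-1)=C(30,3)=4060


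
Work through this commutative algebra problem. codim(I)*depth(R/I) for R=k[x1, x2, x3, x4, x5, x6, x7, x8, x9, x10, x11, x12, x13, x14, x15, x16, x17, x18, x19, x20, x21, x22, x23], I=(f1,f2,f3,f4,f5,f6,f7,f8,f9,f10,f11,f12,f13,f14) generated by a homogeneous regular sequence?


codim=14, depth=dim(R/I)=23-14=9
Product=14*9=126


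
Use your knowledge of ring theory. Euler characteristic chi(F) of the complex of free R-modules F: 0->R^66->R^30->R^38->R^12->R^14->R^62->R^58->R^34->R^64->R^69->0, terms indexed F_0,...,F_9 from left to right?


chi = sum (-1)^i * rank:
(-1)^0*66=66
(-1)^1*30=-30
(-1)^2*38=38
(-1)^3*12=-12
(-1)^4*14=14
(-1)^5*62=-62
(-1)^6*58=58
(-1)^7*34=-34
(-1)^8*64=64
(-1)^9*69=-69
chi=33


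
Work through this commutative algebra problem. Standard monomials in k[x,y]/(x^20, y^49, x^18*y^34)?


k[x,y]/I, I = (x^20, y^49, x^18*y^34)
Rect: 20x49=980. Corner: (20-18)x(49-34)=30.
dim = 980-30 = 950


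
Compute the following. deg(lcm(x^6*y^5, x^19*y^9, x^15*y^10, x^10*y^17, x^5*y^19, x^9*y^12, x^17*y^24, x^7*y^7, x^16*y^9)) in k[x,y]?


lcm = componentwise max:
x: max(6,19,15,10,5,9,17,7,16)=19
y: max(5,9,10,17,19,12,24,7,9)=24
Total=19+24=43


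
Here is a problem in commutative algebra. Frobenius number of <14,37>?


gcd(14,37)=1 => F=ab-a-b=14*37-14-37=518-51=467


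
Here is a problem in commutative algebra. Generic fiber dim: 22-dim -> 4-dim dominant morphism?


dim(fiber)=dim(X)-dim(Y)=22-4=18


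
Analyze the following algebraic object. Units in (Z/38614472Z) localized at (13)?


Local ring = Z/4826809Z.
phi(4826809) = 13^5*(13-1) = 4455516


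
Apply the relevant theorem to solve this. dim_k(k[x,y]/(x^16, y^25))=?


Basis: x^i*y^j, i<16, j<25
16*25=400


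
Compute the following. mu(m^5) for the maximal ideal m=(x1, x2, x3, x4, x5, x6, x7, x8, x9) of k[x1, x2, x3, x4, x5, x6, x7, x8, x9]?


Graded Nakayama: mu(m^d) = dim_k (m^d/m^(d+1)) = #degree-5 monomials in 9 vars
C(n+d-1,d)=C(13,5)=1287


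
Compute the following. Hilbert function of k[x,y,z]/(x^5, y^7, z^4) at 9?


Need i<5, j<7, k<4 with i+j+k=9.
For each i, j ranges over max(0,9-i-3)..min(6,9-i):
  i=0: j in [6,6] -> 1
  i=1: j in [5,6] -> 2
  i=2: j in [4,6] -> 3
  i=3: j in [3,6] -> 4
  i=4: j in [2,5] -> 4
H(9) = 1+2+3+4+4 = 14


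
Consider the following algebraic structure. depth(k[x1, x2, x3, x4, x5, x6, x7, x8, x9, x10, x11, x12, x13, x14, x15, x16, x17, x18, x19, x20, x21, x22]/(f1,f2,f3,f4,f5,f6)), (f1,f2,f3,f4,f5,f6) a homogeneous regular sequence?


depth(R)=22
depth(R/I)=22-6=16


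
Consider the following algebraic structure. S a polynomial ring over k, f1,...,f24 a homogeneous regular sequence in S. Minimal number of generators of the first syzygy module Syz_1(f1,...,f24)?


Regular sequence => Koszul complex is the minimal free resolution.
Syz_1 minimally generated by Koszul relations f_i*e_j - f_j*e_i (i<j): mu(Syz_1) = beta_2 = C(m,2) = m(m-1)/2
m=24
24*23/2 = 276


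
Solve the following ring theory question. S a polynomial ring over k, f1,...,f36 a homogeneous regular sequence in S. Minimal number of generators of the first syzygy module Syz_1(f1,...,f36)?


Regular sequence => Koszul complex is the minimal free resolution.
Syz_1 minimally generated by Koszul relations f_i*e_j - f_j*e_i (i<j): mu(Syz_1) = beta_2 = C(m,2) = m(m-1)/2
m=36
36*35/2 = 630


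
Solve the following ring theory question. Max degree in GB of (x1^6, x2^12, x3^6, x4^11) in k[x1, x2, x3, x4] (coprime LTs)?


Pure powers, coprime LTs => already GB.
Degrees: 6, 12, 6, 11
Max=12


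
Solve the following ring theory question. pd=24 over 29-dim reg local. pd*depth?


pd+depth=29
depth=29-24=5
pd*depth=24*5=120


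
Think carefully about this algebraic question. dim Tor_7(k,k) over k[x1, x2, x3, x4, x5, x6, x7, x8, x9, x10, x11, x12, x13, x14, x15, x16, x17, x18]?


Koszul: C(n,i)=C(18,7)=31824


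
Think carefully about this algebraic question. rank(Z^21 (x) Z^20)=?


rank(M(x)N) = rank(M)*rank(N)
21*20 = 420


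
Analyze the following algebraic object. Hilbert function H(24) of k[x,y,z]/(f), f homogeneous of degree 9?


C(26,2)-C(17,2)=325-136=189


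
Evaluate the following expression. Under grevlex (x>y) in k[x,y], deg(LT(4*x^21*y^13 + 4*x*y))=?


LT: 4*x^21*y^13
deg_x=21, deg_y=13
Total=21+13=34


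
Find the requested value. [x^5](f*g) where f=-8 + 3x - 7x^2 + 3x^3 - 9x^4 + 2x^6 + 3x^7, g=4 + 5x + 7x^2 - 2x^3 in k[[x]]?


[x^5] = sum a_i*b_j, i+j=5
  -7*-2=14
  3*7=21
  -9*5=-45
Sum=-10


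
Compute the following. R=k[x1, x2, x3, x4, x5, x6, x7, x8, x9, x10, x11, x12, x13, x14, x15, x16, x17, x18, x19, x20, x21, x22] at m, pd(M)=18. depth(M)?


pd+depth=depth(R)=22
depth=22-18=4


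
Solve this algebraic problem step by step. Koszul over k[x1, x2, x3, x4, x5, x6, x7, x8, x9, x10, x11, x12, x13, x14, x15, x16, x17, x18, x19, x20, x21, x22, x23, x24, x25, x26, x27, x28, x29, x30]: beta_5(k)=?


C(n,i)=C(30,5)=142506


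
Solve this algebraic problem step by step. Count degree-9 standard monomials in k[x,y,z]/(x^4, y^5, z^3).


Need i<4, j<5, k<3 with i+j+k=9.
For each i, j ranges over max(0,9-i-2)..min(4,9-i):
  i=0: j in [7,4] -> 0
  i=1: j in [6,4] -> 0
  i=2: j in [5,4] -> 0
  i=3: j in [4,4] -> 1
H(9) = 0+0+0+1 = 1


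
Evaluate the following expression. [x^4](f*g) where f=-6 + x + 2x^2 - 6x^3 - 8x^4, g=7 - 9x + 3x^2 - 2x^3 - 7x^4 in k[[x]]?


[x^4] = sum a_i*b_j, i+j=4
  -6*-7=42
  1*-2=-2
  2*3=6
  -6*-9=54
  -8*7=-56
Sum=44


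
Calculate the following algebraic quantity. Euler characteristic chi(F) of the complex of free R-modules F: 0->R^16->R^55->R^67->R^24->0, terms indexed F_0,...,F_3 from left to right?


chi = sum (-1)^i * rank:
(-1)^0*16=16
(-1)^1*55=-55
(-1)^2*67=67
(-1)^3*24=-24
chi=4


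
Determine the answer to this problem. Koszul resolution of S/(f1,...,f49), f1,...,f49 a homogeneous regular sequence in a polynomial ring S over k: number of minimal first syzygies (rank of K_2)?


Regular sequence => Koszul complex is the minimal free resolution.
Syz_1 minimally generated by Koszul relations f_i*e_j - f_j*e_i (i<j): mu(Syz_1) = beta_2 = C(m,2) = m(m-1)/2
m=49
49*48/2 = 1176


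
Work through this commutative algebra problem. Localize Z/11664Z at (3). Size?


3-primary part: 11664=3^6*16
Size=3^6=729


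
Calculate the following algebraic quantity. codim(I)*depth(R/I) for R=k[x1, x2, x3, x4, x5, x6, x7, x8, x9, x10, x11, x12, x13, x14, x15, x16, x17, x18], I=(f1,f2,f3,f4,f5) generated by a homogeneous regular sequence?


codim=5, depth=dim(R/I)=18-5=13
Product=5*13=65


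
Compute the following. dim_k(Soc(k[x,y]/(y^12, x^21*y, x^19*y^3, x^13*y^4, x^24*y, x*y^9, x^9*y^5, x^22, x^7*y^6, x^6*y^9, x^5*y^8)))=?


Socle = ann(m) = span of standard monomials u with x*u, y*u in I (staircase corners).
Redundant generators: x^24*y, x^6*y^9
Minimal generators: x^22, x^21*y, x^19*y^3, x^13*y^4, x^9*y^5, x^7*y^6, x^5*y^8, x*y^9, y^12
Corners: y^11, x^4y^8, x^6y^7, x^8y^5, x^12y^4, x^18y^3, x^20y^2, x^21
Socle dim=8


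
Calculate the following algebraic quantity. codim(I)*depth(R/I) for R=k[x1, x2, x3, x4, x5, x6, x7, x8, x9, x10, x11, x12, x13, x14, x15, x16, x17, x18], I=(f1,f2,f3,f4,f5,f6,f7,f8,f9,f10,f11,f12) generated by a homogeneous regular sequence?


codim=12, depth=dim(R/I)=18-12=6
Product=12*6=72


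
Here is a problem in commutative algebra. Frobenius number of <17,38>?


gcd(17,38)=1 => F=ab-a-b=17*38-17-38=646-55=591


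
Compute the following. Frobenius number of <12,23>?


gcd(12,23)=1 => F=ab-a-b=12*23-12-23=276-35=241


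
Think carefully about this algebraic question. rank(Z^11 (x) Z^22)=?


rank(M(x)N) = rank(M)*rank(N)
11*22 = 242


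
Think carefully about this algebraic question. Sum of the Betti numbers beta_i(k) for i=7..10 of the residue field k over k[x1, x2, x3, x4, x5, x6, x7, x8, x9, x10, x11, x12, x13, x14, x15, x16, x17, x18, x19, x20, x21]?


Koszul resolution: beta_i(k)=C(n,i), n=21
C(21,7)=116280, C(21,8)=203490, C(21,9)=293930, C(21,10)=352716
Sum=966416


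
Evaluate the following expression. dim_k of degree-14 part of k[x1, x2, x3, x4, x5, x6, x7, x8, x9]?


C(d+n-1,n-1)=C(22,8)=319770


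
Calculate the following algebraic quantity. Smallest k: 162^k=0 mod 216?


162^k mod 216:
k=1: 162
k=2: 108
k=3: 0
First zero at k = 3


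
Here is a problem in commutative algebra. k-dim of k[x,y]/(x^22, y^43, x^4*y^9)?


k[x,y]/I, I = (x^22, y^43, x^4*y^9)
Rect: 22x43=946. Corner: (22-4)x(43-9)=612.
dim = 946-612 = 334


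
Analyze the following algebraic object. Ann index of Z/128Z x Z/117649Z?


Exponent = lcm of the cyclic orders; pairwise coprime => product.
2^7*7^6=128*117649=15059072


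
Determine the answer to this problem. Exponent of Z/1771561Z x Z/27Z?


Exponent = lcm of the cyclic orders; pairwise coprime => product.
11^6*3^3=1771561*27=47832147


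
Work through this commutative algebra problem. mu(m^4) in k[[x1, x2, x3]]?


C(n+d-1,d)=C(6,4)=15


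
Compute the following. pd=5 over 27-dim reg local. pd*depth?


pd+depth=27
depth=27-5=22
pd*depth=5*22=110


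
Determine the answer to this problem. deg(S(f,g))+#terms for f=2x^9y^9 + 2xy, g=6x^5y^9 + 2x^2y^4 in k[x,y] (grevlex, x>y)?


LT(f)=2x^9y^9, LT(g)=6x^5y^9
lcm(LM)=x^9y^9
S(f,g) (scaled by 12 to clear denominators) = 6*f - 2x^4*g = -4x^6y^4 + 12xy
2 terms, deg 10.
10+2=12


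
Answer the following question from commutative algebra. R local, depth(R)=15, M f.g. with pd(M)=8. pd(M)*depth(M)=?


pd+depth=15
depth=15-8=7
pd*depth=8*7=56


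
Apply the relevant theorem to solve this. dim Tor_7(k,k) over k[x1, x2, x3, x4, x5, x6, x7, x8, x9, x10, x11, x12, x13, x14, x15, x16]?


Koszul: C(n,i)=C(16,7)=11440


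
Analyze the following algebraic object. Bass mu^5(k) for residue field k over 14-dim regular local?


C(n,i)=C(14,5)=2002


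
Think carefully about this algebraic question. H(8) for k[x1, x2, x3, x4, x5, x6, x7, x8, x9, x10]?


C(d+n-1,n-1)=C(17,9)=24310


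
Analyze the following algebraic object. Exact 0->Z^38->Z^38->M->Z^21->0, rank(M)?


Alt sum=0:
(-1)^0*38 + (-1)^1*38 + (-1)^2*? + (-1)^3*21=0
rank(M)=21


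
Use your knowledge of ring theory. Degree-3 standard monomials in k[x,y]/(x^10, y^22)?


k[x,y], I = (x^10, y^22), d = 3
Need i < 10 and d-i < 22.
Range: 0 <= i <= 3.
H(3) = 4


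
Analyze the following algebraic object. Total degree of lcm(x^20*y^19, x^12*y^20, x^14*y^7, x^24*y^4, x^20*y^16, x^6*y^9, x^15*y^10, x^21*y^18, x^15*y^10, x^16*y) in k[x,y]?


lcm = componentwise max:
x: max(20,12,14,24,20,6,15,21,15,16)=24
y: max(19,20,7,4,16,9,10,18,10,1)=20
Total=24+20=44


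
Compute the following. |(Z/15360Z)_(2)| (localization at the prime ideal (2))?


2-primary part: 15360=2^10*15
Size=2^10=1024


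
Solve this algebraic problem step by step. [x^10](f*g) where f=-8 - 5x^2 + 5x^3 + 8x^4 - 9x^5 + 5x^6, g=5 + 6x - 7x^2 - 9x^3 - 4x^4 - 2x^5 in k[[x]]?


[x^10] = sum a_i*b_j, i+j=10
  -9*-2=18
  5*-4=-20
Sum=-2


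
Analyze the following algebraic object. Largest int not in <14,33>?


gcd(14,33)=1 => F=ab-a-b=14*33-14-33=462-47=415


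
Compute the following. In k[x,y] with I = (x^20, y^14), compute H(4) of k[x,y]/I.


k[x,y], I = (x^20, y^14), d = 4
Need i < 20 and d-i < 14.
Range: 0 <= i <= 4.
H(4) = 5


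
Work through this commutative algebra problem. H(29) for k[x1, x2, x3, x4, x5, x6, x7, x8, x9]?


C(d+n-1,n-1)=C(37,8)=38608020


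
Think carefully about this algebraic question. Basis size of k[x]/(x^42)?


Basis: 1,x,...,x^41
dim=42


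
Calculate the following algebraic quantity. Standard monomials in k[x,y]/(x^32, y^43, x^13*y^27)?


k[x,y]/I, I = (x^32, y^43, x^13*y^27)
Rect: 32x43=1376. Corner: (32-13)x(43-27)=304.
dim = 1376-304 = 1072


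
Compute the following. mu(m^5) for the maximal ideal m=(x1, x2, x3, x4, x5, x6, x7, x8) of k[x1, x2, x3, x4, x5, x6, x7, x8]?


Graded Nakayama: mu(m^d) = dim_k (m^d/m^(d+1)) = #degree-5 monomials in 8 vars
C(n+d-1,d)=C(12,5)=792


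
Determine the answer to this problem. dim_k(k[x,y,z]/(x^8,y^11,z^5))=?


Basis: x^iy^jz^k, i<8,j<11,k<5
8*11*5=440


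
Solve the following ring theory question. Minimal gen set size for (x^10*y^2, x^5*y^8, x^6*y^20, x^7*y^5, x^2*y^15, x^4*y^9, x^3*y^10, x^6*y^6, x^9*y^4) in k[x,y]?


Remove redundant (divisible by others).
x^6*y^20 redundant.
Min: x^10*y^2, x^9*y^4, x^7*y^5, x^6*y^6, x^5*y^8, x^4*y^9, x^3*y^10, x^2*y^15
Count=8


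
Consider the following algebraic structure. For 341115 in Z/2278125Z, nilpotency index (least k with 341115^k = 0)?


341115^k mod 2278125:
k=1: 341115
k=2: 1930725
k=3: 155250
k=4: 810000
k=5: 759375
k=6: 0
First zero at k = 6


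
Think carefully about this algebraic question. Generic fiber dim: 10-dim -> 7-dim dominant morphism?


dim(fiber)=dim(X)-dim(Y)=10-7=3


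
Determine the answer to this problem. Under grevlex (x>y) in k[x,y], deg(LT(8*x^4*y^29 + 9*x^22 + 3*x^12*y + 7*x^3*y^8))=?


LT: 8*x^4*y^29
deg_x=4, deg_y=29
Total=4+29=33


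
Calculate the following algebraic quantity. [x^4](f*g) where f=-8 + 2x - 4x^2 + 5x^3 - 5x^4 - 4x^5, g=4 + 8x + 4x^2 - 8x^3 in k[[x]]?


[x^4] = sum a_i*b_j, i+j=4
  2*-8=-16
  -4*4=-16
  5*8=40
  -5*4=-20
Sum=-12


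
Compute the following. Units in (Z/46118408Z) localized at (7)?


Local ring = Z/5764801Z.
phi(5764801) = 7^7*(7-1) = 4941258


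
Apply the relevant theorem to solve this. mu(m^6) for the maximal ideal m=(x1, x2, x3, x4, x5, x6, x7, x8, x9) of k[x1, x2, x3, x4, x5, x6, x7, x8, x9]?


Graded Nakayama: mu(m^d) = dim_k (m^d/m^(d+1)) = #degree-6 monomials in 9 vars
C(n+d-1,d)=C(14,6)=3003


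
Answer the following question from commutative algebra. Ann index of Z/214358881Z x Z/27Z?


Exponent = lcm of the cyclic orders; pairwise coprime => product.
11^8*3^3=214358881*27=5787689787


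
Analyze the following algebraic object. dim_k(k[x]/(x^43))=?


Basis: 1,x,...,x^42
dim=43


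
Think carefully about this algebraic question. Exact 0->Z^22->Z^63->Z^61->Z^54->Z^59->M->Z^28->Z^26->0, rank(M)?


Alt sum=0:
(-1)^0*22 + (-1)^1*63 + (-1)^2*61 + (-1)^3*54 + (-1)^4*59 + (-1)^5*? + (-1)^6*28 + (-1)^7*26=0
rank(M)=27


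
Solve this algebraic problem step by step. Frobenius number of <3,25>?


gcd(3,25)=1 => F=ab-a-b=3*25-3-25=75-28=47


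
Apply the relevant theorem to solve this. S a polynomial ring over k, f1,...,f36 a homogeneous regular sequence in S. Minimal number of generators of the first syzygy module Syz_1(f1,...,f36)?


Regular sequence => Koszul complex is the minimal free resolution.
Syz_1 minimally generated by Koszul relations f_i*e_j - f_j*e_i (i<j): mu(Syz_1) = beta_2 = C(m,2) = m(m-1)/2
m=36
36*35/2 = 630


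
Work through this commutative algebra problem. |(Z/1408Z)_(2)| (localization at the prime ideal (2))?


2-primary part: 1408=2^7*11
Size=2^7=128


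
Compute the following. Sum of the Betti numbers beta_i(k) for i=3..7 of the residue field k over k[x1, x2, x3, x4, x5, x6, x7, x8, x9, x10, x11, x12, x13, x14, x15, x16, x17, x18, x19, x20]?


Koszul resolution: beta_i(k)=C(n,i), n=20
C(20,3)=1140, C(20,4)=4845, C(20,5)=15504, C(20,6)=38760, C(20,7)=77520
Sum=137769


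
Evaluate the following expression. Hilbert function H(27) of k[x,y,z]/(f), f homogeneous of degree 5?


C(29,2)-C(24,2)=406-276=130


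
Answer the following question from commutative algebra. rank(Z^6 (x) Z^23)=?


rank(M(x)N) = rank(M)*rank(N)
6*23 = 138


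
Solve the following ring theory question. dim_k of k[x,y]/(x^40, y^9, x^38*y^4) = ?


k[x,y]/I, I = (x^40, y^9, x^38*y^4)
Rect: 40x9=360. Corner: (40-38)x(9-4)=10.
dim = 360-10 = 350


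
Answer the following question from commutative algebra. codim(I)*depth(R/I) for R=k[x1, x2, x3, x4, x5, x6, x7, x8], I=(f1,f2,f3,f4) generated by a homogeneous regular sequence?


codim=4, depth=dim(R/I)=8-4=4
Product=4*4=16


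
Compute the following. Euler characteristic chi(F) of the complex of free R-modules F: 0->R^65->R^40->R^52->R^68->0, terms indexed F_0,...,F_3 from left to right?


chi = sum (-1)^i * rank:
(-1)^0*65=65
(-1)^1*40=-40
(-1)^2*52=52
(-1)^3*68=-68
chi=9


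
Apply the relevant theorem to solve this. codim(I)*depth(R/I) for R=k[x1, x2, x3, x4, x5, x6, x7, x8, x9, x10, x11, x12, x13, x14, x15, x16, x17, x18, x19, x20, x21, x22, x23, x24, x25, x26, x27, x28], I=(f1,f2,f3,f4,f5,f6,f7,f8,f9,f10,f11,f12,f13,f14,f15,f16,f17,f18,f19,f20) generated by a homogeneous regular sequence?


codim=20, depth=dim(R/I)=28-20=8
Product=20*8=160


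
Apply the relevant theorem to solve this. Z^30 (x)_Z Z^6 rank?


rank(M(x)N) = rank(M)*rank(N)
30*6 = 180


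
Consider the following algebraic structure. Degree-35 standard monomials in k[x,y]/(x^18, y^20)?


k[x,y], I = (x^18, y^20), d = 35
Need i < 18 and d-i < 20.
Range: 16 <= i <= 17.
H(35) = 2


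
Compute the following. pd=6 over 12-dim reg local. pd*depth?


pd+depth=12
depth=12-6=6
pd*depth=6*6=36


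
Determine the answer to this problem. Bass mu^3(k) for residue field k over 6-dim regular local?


C(n,i)=C(6,3)=20


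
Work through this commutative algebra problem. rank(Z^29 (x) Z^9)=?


rank(M(x)N) = rank(M)*rank(N)
29*9 = 261


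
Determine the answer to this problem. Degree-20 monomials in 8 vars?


C(d+n-1,n-1)=C(27,7)=888030


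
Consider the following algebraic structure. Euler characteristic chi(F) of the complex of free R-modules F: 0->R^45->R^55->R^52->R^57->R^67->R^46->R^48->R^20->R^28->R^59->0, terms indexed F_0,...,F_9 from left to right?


chi = sum (-1)^i * rank:
(-1)^0*45=45
(-1)^1*55=-55
(-1)^2*52=52
(-1)^3*57=-57
(-1)^4*67=67
(-1)^5*46=-46
(-1)^6*48=48
(-1)^7*20=-20
(-1)^8*28=28
(-1)^9*59=-59
chi=3


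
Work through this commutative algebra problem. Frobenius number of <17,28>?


gcd(17,28)=1 => F=ab-a-b=17*28-17-28=476-45=431
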